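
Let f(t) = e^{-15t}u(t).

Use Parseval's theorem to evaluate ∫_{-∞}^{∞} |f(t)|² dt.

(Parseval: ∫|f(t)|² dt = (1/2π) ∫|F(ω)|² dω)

∫|f(t)|² dt = \frac{1}{30}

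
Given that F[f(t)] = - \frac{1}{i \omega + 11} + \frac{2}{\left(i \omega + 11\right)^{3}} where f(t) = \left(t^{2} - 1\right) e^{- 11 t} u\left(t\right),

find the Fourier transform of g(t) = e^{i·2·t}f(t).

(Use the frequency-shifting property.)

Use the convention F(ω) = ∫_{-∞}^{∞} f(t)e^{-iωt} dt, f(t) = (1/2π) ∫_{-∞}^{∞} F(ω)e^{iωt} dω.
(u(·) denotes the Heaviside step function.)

F[g](ω) = \frac{2 i \left(\omega - 2\right) - \left(i \left(\omega - 2\right) + 11\right)^{3} + 22}{\left(i \left(\omega - 2\right) + 11\right)^{4}}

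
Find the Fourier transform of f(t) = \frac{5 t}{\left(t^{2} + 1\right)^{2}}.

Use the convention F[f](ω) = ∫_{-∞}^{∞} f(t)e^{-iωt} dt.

F(ω) = - \frac{5 i \pi \omega e^{- \left|{\omega}\right|}}{2}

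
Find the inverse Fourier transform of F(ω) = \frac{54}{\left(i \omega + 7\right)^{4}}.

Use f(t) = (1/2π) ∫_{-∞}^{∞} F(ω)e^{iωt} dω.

f(t) = 9 t^{3} e^{- 7 t} u\left(t\right)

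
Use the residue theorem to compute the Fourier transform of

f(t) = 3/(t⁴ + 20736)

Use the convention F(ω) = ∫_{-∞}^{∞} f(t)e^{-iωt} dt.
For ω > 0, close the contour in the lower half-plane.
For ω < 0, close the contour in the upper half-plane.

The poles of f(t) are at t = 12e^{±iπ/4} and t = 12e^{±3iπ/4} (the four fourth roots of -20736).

Let g(z) = f(z)e^{-iωz}; for large |z| the factor e^{-iωz} decays in the lower half-plane when ω > 0 and in the upper half-plane when ω < 0.

Case ω > 0 (lower half-plane, clockwise contour ⇒ F(ω) = -2πi·ΣRes):
  Res_{z = - 6 \sqrt{2} - 6 \sqrt{2} i} g(z) = \frac{\sqrt{2} i \left(1 - i\right) e^{6 \sqrt{2} \omega \left(-1 + i\right)}}{4608}
  Res_{z = 6 \sqrt{2} - 6 \sqrt{2} i} g(z) = \frac{\sqrt{2} i \left(1 + i\right) e^{- 6 \sqrt{2} \omega \left(1 + i\right)}}{4608}
  F(ω) = -2πi·ΣRes = \frac{\sqrt{2} \pi \left(1 - i\right) \left(e^{12 \sqrt{2} i \omega} + i\right) e^{- 6 \sqrt{2} \omega \left(1 + i\right)}}{2304} = \frac{\pi e^{- 6 \sqrt{2} \omega} \sin{\left(6 \sqrt{2} \omega + \frac{\pi}{4} \right)}}{576}

Case ω < 0 (upper half-plane, counterclockwise contour ⇒ F(ω) = +2πi·ΣRes):
  Res_{z = 6 \sqrt{2} + 6 \sqrt{2} i} g(z) = \frac{\sqrt{2} i \left(-1 + i\right) e^{6 \sqrt{2} \omega \left(1 - i\right)}}{4608}
  Res_{z = - 6 \sqrt{2} + 6 \sqrt{2} i} g(z) = \frac{\sqrt{2} \left(1 - i\right) e^{6 \sqrt{2} \omega \left(1 + i\right)}}{4608}
  F(ω) = 2πi·ΣRes = - \frac{\sqrt{2} i \pi \left(i \left(1 - i\right) e^{6 \sqrt{2} \omega \left(1 - i\right)} - \left(1 - i\right) e^{6 \sqrt{2} \omega \left(1 + i\right)}\right)}{2304} = \frac{\pi e^{6 \sqrt{2} \omega} \cos{\left(6 \sqrt{2} \omega + \frac{\pi}{4} \right)}}{576}

Both cases combine into a single formula in |ω|:

F(ω) = \frac{\pi e^{- 6 \sqrt{2} \left|{\omega}\right|} \sin{\left(6 \sqrt{2} \left|{\omega}\right| + \frac{\pi}{4} \right)}}{576}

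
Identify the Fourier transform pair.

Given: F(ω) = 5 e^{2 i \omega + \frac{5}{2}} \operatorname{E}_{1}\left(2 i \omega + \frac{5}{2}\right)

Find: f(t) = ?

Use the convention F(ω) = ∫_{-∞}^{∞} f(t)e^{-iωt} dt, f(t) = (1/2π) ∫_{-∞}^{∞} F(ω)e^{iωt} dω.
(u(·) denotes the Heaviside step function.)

f(t) = \frac{5 e^{- \frac{5 t}{4}} u\left(t\right)}{t + 2}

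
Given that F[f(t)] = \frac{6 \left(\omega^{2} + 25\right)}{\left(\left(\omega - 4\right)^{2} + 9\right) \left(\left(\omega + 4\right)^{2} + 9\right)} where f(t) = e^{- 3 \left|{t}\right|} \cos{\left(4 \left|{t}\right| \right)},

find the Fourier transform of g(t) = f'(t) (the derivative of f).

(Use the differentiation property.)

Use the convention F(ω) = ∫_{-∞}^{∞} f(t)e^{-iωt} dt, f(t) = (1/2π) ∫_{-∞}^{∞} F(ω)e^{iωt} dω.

F[g](ω) = \frac{6 i \omega \left(\omega^{2} + 25\right)}{\omega^{4} - 14 \omega^{2} + 625}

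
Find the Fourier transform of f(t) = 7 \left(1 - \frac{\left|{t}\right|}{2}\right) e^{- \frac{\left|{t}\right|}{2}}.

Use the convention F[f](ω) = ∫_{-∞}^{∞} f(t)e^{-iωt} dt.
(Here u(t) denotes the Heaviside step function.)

F(ω) = \frac{224 \omega^{2}}{\left(4 \omega^{2} + 1\right)^{2}}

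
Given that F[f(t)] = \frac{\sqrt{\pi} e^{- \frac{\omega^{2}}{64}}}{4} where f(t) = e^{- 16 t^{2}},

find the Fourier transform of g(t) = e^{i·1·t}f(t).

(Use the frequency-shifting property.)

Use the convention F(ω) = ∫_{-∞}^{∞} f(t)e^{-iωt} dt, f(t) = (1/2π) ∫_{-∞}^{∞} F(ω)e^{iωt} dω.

F[g](ω) = \frac{\sqrt{\pi} e^{- \frac{\left(\omega - 1\right)^{2}}{64}}}{4}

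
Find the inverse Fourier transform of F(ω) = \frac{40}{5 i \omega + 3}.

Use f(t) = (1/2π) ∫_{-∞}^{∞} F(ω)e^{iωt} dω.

f(t) = 8 e^{- \frac{3 t}{5}} u\left(t\right)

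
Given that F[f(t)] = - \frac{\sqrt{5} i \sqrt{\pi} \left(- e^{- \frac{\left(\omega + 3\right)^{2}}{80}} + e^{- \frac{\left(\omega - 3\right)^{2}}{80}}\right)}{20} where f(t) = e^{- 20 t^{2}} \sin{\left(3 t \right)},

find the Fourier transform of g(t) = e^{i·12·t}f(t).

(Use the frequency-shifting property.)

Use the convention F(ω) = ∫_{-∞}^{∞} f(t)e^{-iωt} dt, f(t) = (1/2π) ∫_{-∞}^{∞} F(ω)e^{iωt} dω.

F[g](ω) = \frac{\sqrt{5} i \sqrt{\pi} e^{- \frac{\left(\omega - 9\right)^{2}}{80}}}{20} - \frac{\sqrt{5} i \sqrt{\pi} e^{- \frac{\left(\omega - 15\right)^{2}}{80}}}{20}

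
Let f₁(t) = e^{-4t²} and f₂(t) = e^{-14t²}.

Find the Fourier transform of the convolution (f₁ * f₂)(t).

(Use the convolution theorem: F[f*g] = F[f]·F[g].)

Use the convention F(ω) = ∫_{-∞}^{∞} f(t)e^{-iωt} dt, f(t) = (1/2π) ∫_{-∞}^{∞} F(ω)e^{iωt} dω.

F[f₁*f₂](ω) = \frac{\sqrt{14} \pi e^{- \frac{9 \omega^{2}}{112}}}{28}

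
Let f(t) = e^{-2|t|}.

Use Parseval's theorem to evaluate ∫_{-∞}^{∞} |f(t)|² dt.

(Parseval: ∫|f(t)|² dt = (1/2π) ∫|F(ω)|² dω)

∫|f(t)|² dt = \frac{1}{2}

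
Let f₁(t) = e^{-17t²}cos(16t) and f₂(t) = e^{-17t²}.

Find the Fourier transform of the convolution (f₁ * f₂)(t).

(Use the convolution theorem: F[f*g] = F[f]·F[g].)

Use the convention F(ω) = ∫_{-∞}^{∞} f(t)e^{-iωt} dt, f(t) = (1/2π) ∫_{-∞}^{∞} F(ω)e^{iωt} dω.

F[f₁*f₂](ω) = \frac{\pi \left(e^{\frac{16 \omega}{17}} + 1\right) e^{- \frac{\omega^{2}}{34} - \frac{8 \omega}{17} - \frac{64}{17}}}{34}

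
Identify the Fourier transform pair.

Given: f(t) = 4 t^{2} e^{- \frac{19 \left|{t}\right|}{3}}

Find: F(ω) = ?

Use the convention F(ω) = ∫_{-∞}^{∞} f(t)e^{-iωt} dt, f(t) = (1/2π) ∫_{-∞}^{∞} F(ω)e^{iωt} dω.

F(ω) = \frac{8208 \left(361 - 27 \omega^{2}\right)}{\left(9 \omega^{2} + 361\right)^{3}}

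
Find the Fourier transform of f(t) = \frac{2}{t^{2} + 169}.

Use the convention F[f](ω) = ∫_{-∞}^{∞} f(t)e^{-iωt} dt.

F(ω) = \frac{2 \pi e^{- 13 \left|{\omega}\right|}}{13}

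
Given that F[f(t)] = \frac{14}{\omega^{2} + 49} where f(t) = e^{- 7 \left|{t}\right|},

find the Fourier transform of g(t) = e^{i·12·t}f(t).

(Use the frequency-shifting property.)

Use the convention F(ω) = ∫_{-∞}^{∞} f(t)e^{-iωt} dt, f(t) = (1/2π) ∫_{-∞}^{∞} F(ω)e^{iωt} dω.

F[g](ω) = \frac{14}{\left(\omega - 12\right)^{2} + 49}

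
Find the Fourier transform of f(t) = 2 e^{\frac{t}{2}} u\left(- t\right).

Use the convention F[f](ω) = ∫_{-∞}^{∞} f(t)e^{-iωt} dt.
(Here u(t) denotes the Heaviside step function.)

F(ω) = \frac{4 i}{2 \omega + i}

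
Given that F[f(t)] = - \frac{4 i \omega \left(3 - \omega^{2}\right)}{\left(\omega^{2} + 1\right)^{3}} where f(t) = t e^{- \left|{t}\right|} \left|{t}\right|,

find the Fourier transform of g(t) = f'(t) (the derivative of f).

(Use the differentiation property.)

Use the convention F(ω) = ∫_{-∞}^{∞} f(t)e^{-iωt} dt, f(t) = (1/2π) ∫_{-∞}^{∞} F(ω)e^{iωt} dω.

F[g](ω) = \frac{4 \omega^{2} \left(3 - \omega^{2}\right)}{\left(\omega^{2} + 1\right)^{3}}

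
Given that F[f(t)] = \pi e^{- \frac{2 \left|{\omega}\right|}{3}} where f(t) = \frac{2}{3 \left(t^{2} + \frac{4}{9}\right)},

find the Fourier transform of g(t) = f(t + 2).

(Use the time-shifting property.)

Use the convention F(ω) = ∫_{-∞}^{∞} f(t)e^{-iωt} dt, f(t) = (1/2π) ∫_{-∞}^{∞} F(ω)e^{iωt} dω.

F[g](ω) = \pi e^{2 i \omega - \frac{2 \left|{\omega}\right|}{3}}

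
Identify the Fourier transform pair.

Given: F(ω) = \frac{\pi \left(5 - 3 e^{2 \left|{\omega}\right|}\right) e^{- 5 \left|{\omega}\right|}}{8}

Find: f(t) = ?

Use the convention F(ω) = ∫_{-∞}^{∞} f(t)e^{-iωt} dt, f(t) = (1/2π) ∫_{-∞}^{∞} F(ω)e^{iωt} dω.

f(t) = \frac{2 t^{2}}{\left(t^{2} + 9\right) \left(t^{2} + 25\right)}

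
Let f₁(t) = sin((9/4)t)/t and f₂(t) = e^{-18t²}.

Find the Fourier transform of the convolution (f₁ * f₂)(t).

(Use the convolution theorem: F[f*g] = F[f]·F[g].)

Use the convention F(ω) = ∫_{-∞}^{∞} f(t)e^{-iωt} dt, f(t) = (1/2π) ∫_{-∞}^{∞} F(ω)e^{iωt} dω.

F[f₁*f₂](ω) = \begin{cases} \frac{\sqrt{2} \pi^{\frac{3}{2}} e^{- \frac{\omega^{2}}{72}}}{6} & \text{for}\: \omega > - \frac{9}{4} \wedge \omega < \frac{9}{4} \\0 & \text{otherwise} \end{cases}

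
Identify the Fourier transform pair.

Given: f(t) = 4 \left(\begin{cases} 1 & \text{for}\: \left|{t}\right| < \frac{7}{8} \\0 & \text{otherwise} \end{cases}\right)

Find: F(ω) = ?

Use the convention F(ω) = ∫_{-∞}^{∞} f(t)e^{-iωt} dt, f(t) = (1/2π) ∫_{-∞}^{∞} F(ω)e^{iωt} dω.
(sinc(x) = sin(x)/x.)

F(ω) = 7 \operatorname{sinc}{\left(\frac{7 \omega}{8} \right)}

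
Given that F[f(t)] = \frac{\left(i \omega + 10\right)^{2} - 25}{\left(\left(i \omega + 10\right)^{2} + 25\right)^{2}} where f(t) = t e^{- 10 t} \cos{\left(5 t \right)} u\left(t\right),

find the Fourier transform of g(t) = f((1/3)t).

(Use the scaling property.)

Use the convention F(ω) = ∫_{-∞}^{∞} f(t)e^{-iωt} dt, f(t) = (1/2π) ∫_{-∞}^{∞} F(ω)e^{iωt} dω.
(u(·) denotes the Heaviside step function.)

F[g](ω) = \frac{3 \left(\left(3 i \omega + 10\right)^{2} - 25\right)}{\left(\left(3 i \omega + 10\right)^{2} + 25\right)^{2}}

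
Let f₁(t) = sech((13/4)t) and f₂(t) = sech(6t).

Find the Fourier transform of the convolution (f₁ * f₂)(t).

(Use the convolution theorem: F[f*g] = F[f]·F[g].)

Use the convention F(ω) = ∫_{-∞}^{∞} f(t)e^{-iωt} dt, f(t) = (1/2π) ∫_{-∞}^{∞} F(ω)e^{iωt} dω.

F[f₁*f₂](ω) = \frac{2 \pi^{2}}{39 \cosh{\left(\frac{\pi \omega}{12} \right)} \cosh{\left(\frac{2 \pi \omega}{13} \right)}}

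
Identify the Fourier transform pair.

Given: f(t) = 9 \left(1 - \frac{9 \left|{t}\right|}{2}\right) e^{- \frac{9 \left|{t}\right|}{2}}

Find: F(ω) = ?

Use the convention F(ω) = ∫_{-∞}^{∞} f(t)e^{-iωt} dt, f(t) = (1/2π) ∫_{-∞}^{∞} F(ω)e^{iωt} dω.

F(ω) = \frac{2592 \omega^{2}}{\left(4 \omega^{2} + 81\right)^{2}}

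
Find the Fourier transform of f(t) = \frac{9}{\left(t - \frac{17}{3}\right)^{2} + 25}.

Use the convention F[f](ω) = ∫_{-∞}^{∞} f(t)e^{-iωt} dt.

F(ω) = \frac{9 \pi e^{- \frac{17 i \omega}{3} - 5 \left|{\omega}\right|}}{5}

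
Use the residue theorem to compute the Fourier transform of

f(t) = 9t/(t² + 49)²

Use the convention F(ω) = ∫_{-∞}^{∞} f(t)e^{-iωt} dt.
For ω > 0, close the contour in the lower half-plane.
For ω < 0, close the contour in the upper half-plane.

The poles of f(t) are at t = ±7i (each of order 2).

Let g(z) = f(z)e^{-iωz}; for large |z| the factor e^{-iωz} decays in the lower half-plane when ω > 0 and in the upper half-plane when ω < 0.

Case ω > 0 (lower half-plane, clockwise contour ⇒ F(ω) = -2πi·ΣRes):
  Res_{z = - 7 i} g(z) = \frac{9 \omega e^{- 7 \omega}}{28} (pole of order 2)
  F(ω) = -2πi·ΣRes = - \frac{9 i \pi \omega e^{- 7 \omega}}{14}

Case ω < 0 (upper half-plane, counterclockwise contour ⇒ F(ω) = +2πi·ΣRes):
  Res_{z = 7 i} g(z) = - \frac{9 \omega e^{7 \omega}}{28} (pole of order 2)
  F(ω) = 2πi·ΣRes = - \frac{9 i \pi \omega e^{7 \omega}}{14}

Both cases combine into a single formula in |ω|:

F(ω) = - \frac{9 i \pi \omega e^{- 7 \left|{\omega}\right|}}{14}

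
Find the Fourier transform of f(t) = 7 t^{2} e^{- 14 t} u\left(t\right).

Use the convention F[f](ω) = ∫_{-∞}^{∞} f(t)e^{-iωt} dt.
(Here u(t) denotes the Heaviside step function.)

F(ω) = \frac{14}{\left(i \omega + 14\right)^{3}}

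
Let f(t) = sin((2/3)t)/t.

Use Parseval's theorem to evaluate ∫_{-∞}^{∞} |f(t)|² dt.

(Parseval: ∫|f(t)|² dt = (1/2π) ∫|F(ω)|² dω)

∫|f(t)|² dt = \frac{2 \pi}{3}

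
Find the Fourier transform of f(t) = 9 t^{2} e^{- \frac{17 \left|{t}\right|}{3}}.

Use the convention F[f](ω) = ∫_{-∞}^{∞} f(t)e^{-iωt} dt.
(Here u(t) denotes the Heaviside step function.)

F(ω) = \frac{16524 \left(289 - 27 \omega^{2}\right)}{\left(9 \omega^{2} + 289\right)^{3}}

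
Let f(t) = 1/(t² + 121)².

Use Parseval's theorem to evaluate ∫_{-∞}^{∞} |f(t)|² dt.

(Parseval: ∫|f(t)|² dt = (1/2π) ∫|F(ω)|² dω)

∫|f(t)|² dt = \frac{5 \pi}{311794736}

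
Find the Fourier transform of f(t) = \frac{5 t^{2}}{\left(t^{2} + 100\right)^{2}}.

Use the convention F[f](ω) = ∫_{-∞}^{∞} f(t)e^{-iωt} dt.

F(ω) = \frac{\pi \left(1 - 10 \left|{\omega}\right|\right) e^{- 10 \left|{\omega}\right|}}{4}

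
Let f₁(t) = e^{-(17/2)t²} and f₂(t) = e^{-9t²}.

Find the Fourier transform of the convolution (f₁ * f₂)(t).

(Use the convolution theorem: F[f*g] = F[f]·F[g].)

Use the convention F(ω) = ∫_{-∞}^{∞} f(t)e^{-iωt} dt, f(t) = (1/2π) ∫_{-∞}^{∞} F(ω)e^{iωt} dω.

F[f₁*f₂](ω) = \frac{\sqrt{34} \pi e^{- \frac{35 \omega^{2}}{612}}}{51}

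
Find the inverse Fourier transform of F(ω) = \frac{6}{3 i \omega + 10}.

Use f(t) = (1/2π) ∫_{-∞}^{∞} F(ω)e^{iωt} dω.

f(t) = 2 e^{- \frac{10 t}{3}} u\left(t\right)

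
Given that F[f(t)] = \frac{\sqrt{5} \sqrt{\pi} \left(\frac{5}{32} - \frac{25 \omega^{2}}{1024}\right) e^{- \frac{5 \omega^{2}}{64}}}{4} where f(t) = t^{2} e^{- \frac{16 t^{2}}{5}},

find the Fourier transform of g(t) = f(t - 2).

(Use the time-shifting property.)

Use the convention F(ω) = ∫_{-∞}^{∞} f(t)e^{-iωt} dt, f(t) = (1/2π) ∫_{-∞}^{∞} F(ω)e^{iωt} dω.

F[g](ω) = \frac{5 \sqrt{5} \sqrt{\pi} \left(32 - 5 \omega^{2}\right) e^{- \frac{\omega \left(5 \omega + 128 i\right)}{64}}}{4096}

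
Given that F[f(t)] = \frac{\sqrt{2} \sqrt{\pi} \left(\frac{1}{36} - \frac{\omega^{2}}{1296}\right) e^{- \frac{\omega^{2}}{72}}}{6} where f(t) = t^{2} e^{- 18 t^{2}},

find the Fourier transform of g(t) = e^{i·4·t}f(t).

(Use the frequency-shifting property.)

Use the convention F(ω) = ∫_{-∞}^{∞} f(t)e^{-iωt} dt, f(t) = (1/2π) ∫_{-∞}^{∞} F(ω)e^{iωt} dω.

F[g](ω) = \frac{\sqrt{2} \sqrt{\pi} \left(36 - \left(\omega - 4\right)^{2}\right) e^{- \frac{\left(\omega - 4\right)^{2}}{72}}}{7776}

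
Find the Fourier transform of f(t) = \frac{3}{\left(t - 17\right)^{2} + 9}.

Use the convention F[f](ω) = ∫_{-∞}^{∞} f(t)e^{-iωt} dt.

F(ω) = \pi e^{- 17 i \omega - 3 \left|{\omega}\right|}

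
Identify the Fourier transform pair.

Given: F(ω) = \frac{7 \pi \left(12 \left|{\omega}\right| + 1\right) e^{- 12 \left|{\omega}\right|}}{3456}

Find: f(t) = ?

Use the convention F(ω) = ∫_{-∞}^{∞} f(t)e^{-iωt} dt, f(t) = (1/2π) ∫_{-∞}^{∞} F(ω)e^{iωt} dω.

f(t) = \frac{7}{\left(t^{2} + 144\right)^{2}}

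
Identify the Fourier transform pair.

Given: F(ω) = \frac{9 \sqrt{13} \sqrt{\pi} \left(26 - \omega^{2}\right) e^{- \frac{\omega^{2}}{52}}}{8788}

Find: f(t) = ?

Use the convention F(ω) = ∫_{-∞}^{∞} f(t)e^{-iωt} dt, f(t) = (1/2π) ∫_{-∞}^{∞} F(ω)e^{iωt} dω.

f(t) = 9 t^{2} e^{- 13 t^{2}}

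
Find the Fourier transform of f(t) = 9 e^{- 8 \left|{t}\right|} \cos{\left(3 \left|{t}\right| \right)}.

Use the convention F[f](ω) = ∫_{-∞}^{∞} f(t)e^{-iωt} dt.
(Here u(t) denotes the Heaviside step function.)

F(ω) = \frac{144 \left(\omega^{2} + 73\right)}{\omega^{4} + 110 \omega^{2} + 5329}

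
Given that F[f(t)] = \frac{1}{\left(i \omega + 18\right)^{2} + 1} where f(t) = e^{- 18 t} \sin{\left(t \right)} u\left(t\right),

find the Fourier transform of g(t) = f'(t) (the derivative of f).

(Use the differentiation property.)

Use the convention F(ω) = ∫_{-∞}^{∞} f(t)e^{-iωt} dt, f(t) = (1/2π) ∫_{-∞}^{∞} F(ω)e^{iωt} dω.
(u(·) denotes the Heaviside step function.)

F[g](ω) = \frac{i \omega}{\left(i \omega + 18\right)^{2} + 1}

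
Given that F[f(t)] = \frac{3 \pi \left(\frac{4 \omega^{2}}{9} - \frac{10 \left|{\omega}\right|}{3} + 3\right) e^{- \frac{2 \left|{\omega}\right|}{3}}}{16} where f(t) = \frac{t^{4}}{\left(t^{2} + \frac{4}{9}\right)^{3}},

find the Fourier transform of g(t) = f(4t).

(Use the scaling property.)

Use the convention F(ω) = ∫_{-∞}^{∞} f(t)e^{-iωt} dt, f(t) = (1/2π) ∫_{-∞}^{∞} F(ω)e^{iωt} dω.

F[g](ω) = \frac{\pi \left(\omega^{2} - 30 \left|{\omega}\right| + 108\right) e^{- \frac{\left|{\omega}\right|}{6}}}{768}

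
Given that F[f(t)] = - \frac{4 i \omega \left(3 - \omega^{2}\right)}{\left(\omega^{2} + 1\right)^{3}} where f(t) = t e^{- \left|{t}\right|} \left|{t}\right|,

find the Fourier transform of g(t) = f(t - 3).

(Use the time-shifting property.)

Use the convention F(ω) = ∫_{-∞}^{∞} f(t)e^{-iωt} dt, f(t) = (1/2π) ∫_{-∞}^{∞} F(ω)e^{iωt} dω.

F[g](ω) = \frac{4 i \omega \left(\omega^{2} - 3\right) e^{- 3 i \omega}}{\left(\omega^{2} + 1\right)^{3}}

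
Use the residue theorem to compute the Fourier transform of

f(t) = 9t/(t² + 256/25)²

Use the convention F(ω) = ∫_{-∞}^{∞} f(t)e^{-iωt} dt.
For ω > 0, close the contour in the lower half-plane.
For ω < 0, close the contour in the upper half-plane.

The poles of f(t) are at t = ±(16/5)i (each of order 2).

Let g(z) = f(z)e^{-iωz}; for large |z| the factor e^{-iωz} decays in the lower half-plane when ω > 0 and in the upper half-plane when ω < 0.

Case ω > 0 (lower half-plane, clockwise contour ⇒ F(ω) = -2πi·ΣRes):
  Res_{z = - \frac{16 i}{5}} g(z) = \frac{45 \omega e^{- \frac{16 \omega}{5}}}{64} (pole of order 2)
  F(ω) = -2πi·ΣRes = - \frac{45 i \pi \omega e^{- \frac{16 \omega}{5}}}{32}

Case ω < 0 (upper half-plane, counterclockwise contour ⇒ F(ω) = +2πi·ΣRes):
  Res_{z = \frac{16 i}{5}} g(z) = - \frac{45 \omega e^{\frac{16 \omega}{5}}}{64} (pole of order 2)
  F(ω) = 2πi·ΣRes = - \frac{45 i \pi \omega e^{\frac{16 \omega}{5}}}{32}

Both cases combine into a single formula in |ω|:

F(ω) = - \frac{45 i \pi \omega e^{- \frac{16 \left|{\omega}\right|}{5}}}{32}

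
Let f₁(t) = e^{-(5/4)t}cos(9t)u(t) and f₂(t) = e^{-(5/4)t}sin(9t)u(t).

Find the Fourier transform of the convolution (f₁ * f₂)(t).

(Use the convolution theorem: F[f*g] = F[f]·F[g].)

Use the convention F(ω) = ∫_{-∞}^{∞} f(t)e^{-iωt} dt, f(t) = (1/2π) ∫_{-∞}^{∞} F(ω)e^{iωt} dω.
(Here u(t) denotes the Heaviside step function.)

F[f₁*f₂](ω) = \frac{576 \left(4 i \omega + 5\right)}{\left(\left(4 i \omega + 5\right)^{2} + 1296\right)^{2}}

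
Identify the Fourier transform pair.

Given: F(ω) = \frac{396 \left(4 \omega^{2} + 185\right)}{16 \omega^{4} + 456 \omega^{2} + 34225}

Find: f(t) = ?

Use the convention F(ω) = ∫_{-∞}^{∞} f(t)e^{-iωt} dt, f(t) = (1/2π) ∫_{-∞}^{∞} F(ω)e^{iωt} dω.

f(t) = 9 e^{- \frac{11 \left|{t}\right|}{2}} \cos{\left(4 t \right)}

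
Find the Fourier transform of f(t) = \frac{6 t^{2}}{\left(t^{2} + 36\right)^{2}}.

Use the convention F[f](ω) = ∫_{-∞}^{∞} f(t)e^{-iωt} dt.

F(ω) = \frac{\pi \left(1 - 6 \left|{\omega}\right|\right) e^{- 6 \left|{\omega}\right|}}{2}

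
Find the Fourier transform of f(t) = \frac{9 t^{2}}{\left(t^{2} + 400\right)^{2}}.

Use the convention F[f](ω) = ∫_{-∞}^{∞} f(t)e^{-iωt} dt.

F(ω) = \frac{9 \pi \left(1 - 20 \left|{\omega}\right|\right) e^{- 20 \left|{\omega}\right|}}{40}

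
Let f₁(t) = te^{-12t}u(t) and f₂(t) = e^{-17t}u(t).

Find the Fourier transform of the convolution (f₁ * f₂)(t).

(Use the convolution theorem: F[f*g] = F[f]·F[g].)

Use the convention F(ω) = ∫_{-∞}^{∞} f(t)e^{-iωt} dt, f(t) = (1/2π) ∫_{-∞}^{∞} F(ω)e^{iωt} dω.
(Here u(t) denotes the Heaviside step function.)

F[f₁*f₂](ω) = \frac{1}{\left(i \omega + 12\right)^{2} \left(i \omega + 17\right)}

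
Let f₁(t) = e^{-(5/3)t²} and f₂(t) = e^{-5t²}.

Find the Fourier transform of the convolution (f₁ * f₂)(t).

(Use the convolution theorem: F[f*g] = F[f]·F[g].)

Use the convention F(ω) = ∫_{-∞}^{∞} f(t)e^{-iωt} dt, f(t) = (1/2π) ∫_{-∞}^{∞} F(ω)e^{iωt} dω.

F[f₁*f₂](ω) = \frac{\sqrt{3} \pi e^{- \frac{\omega^{2}}{5}}}{5}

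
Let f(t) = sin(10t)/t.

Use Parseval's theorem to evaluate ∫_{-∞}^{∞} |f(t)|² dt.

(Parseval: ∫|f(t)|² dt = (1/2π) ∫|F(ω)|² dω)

∫|f(t)|² dt = 10 \pi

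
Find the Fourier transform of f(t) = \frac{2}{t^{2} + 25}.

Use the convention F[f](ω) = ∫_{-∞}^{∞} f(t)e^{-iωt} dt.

F(ω) = \frac{2 \pi e^{- 5 \left|{\omega}\right|}}{5}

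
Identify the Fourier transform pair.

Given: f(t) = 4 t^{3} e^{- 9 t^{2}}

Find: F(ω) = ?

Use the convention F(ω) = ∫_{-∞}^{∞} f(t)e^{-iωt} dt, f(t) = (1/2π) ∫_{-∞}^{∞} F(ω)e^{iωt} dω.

F(ω) = \frac{i \sqrt{\pi} \omega \left(\omega^{2} - 54\right) e^{- \frac{\omega^{2}}{36}}}{4374}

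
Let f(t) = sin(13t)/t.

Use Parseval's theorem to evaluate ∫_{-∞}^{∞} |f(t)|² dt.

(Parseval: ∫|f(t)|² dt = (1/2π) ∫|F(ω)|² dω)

∫|f(t)|² dt = 13 \pi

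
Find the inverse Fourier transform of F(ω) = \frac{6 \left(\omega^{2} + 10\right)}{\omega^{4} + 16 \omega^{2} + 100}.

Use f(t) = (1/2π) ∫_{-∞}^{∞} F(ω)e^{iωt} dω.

f(t) = e^{- 3 \left|{t}\right|} \cos{\left(\left|{t}\right| \right)}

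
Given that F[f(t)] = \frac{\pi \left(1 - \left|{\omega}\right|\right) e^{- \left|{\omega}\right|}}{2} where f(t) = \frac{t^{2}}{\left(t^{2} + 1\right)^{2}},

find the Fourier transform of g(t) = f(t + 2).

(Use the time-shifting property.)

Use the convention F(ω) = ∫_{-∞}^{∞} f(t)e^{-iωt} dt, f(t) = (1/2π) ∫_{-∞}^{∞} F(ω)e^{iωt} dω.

F[g](ω) = - \frac{\pi \left(\left|{\omega}\right| - 1\right) e^{2 i \omega - \left|{\omega}\right|}}{2}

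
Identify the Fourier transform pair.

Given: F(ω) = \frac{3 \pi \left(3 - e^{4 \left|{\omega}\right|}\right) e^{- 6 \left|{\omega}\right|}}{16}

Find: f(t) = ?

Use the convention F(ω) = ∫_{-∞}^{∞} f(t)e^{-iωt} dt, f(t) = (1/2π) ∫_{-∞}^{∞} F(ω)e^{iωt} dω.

f(t) = \frac{3 t^{2}}{\left(t^{2} + 4\right) \left(t^{2} + 36\right)}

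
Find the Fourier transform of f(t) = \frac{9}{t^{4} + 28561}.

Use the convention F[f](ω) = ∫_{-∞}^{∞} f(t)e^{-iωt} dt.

F(ω) = \frac{9 \pi e^{- \frac{13 \sqrt{2} \left|{\omega}\right|}{2}} \sin{\left(\frac{13 \sqrt{2} \left|{\omega}\right|}{2} + \frac{\pi}{4} \right)}}{2197}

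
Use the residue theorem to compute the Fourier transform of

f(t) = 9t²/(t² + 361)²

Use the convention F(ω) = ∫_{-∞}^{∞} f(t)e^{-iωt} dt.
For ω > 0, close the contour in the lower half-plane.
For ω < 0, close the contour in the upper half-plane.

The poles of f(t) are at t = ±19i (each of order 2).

Let g(z) = f(z)e^{-iωz}; for large |z| the factor e^{-iωz} decays in the lower half-plane when ω > 0 and in the upper half-plane when ω < 0.

Case ω > 0 (lower half-plane, clockwise contour ⇒ F(ω) = -2πi·ΣRes):
  Res_{z = - 19 i} g(z) = \frac{9 i \left(1 - 19 \omega\right) e^{- 19 \omega}}{76} (pole of order 2)
  F(ω) = -2πi·ΣRes = \frac{9 \pi \left(1 - 19 \omega\right) e^{- 19 \omega}}{38}

Case ω < 0 (upper half-plane, counterclockwise contour ⇒ F(ω) = +2πi·ΣRes):
  Res_{z = 19 i} g(z) = \frac{9 i \left(- 19 \omega - 1\right) e^{19 \omega}}{76} (pole of order 2)
  F(ω) = 2πi·ΣRes = \frac{9 \pi \left(19 \omega + 1\right) e^{19 \omega}}{38}

Both cases combine into a single formula in |ω|:

F(ω) = \frac{9 \pi \left(1 - 19 \left|{\omega}\right|\right) e^{- 19 \left|{\omega}\right|}}{38}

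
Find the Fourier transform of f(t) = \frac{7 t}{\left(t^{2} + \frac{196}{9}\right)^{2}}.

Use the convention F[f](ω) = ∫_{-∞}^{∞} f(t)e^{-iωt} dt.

F(ω) = - \frac{3 i \pi \omega e^{- \frac{14 \left|{\omega}\right|}{3}}}{4}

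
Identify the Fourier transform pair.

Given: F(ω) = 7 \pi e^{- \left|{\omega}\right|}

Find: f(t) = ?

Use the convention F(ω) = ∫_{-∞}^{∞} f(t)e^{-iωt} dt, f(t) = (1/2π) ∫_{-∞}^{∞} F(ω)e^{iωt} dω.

f(t) = \frac{7}{t^{2} + 1}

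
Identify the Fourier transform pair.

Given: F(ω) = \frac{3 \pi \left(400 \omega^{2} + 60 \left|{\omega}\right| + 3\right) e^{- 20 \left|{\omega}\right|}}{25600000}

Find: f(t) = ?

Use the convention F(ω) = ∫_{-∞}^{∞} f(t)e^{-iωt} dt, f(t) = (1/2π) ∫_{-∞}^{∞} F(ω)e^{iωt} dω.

f(t) = \frac{3}{\left(t^{2} + 400\right)^{3}}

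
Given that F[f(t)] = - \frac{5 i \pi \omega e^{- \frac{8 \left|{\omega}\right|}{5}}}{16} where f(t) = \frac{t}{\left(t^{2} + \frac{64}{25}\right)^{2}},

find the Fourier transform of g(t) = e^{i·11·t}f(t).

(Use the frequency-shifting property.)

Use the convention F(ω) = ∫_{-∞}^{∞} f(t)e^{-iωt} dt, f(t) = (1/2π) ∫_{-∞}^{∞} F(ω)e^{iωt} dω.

F[g](ω) = \frac{5 i \pi \left(11 - \omega\right) e^{- \frac{8 \left|{\omega - 11}\right|}{5}}}{16}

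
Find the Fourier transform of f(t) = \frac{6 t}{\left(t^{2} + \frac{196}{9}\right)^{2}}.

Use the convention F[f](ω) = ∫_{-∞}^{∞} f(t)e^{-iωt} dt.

F(ω) = - \frac{9 i \pi \omega e^{- \frac{14 \left|{\omega}\right|}{3}}}{14}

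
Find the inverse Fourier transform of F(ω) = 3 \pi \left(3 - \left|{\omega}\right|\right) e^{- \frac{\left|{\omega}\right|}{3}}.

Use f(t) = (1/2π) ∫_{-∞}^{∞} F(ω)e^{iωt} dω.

f(t) = \frac{6 t^{2}}{\left(t^{2} + \frac{1}{9}\right)^{2}}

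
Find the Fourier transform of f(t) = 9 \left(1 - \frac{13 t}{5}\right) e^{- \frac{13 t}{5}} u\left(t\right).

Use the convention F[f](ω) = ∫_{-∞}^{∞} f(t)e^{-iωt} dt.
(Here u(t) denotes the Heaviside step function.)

F(ω) = \frac{225 i \omega}{- 25 \omega^{2} + 130 i \omega + 169}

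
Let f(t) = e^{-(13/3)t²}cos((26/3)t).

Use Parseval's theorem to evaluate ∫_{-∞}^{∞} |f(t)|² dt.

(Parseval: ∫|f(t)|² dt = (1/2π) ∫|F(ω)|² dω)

∫|f(t)|² dt = \frac{\sqrt{78} \sqrt{\pi} \left(1 + e^{\frac{26}{3}}\right)}{52 e^{\frac{26}{3}}}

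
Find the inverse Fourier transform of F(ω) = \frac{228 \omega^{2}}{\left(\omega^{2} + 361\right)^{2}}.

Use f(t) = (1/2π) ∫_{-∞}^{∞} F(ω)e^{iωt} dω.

f(t) = 3 \left(1 - 19 \left|{t}\right|\right) e^{- 19 \left|{t}\right|}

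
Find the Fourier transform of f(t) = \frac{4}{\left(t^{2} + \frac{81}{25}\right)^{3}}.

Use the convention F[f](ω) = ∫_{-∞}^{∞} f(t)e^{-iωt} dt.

F(ω) = \frac{125 \pi \left(27 \omega^{2} + 45 \left|{\omega}\right| + 25\right) e^{- \frac{9 \left|{\omega}\right|}{5}}}{39366}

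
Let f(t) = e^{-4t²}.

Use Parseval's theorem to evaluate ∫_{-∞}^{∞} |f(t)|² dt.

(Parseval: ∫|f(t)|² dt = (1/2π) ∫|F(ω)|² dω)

∫|f(t)|² dt = \frac{\sqrt{2} \sqrt{\pi}}{4}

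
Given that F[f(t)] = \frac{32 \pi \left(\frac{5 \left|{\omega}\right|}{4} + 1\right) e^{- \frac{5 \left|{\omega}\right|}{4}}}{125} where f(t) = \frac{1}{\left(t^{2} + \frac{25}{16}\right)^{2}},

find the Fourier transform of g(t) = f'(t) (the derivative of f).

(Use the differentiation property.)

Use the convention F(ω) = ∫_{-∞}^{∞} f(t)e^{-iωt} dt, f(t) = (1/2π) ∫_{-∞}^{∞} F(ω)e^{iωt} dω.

F[g](ω) = \frac{8 i \pi \omega \left(5 \left|{\omega}\right| + 4\right) e^{- \frac{5 \left|{\omega}\right|}{4}}}{125}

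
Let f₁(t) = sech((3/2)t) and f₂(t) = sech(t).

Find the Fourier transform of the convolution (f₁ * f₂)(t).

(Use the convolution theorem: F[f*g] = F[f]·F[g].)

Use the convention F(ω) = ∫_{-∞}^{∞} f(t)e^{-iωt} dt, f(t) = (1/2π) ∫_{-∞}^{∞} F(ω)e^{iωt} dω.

F[f₁*f₂](ω) = \frac{2 \pi^{2}}{3 \cosh{\left(\frac{\pi \omega}{3} \right)} \cosh{\left(\frac{\pi \omega}{2} \right)}}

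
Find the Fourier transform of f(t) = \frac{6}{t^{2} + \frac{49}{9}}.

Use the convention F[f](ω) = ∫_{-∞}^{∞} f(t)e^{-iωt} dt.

F(ω) = \frac{18 \pi e^{- \frac{7 \left|{\omega}\right|}{3}}}{7}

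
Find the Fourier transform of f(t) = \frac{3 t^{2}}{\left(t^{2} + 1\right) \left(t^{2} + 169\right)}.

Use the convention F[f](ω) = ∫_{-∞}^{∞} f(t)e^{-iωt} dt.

F(ω) = \frac{\pi \left(13 - e^{12 \left|{\omega}\right|}\right) e^{- 13 \left|{\omega}\right|}}{56}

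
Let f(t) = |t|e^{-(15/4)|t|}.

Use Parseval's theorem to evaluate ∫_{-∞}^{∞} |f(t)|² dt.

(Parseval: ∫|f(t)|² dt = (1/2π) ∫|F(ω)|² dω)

∫|f(t)|² dt = \frac{32}{3375}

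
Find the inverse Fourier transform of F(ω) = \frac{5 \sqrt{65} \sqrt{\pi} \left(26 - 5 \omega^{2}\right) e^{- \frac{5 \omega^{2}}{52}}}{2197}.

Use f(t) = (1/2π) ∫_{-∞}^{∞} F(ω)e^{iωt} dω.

f(t) = 4 t^{2} e^{- \frac{13 t^{2}}{5}}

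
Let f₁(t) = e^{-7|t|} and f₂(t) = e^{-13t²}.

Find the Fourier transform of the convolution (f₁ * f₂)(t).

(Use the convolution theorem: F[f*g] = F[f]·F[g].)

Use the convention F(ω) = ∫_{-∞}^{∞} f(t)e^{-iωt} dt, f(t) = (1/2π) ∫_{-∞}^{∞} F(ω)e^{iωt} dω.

F[f₁*f₂](ω) = \frac{14 \sqrt{13} \sqrt{\pi} e^{- \frac{\omega^{2}}{52}}}{13 \left(\omega^{2} + 49\right)}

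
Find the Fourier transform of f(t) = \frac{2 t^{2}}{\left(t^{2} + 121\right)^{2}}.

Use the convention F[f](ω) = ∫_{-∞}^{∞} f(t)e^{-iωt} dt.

F(ω) = \frac{\pi \left(1 - 11 \left|{\omega}\right|\right) e^{- 11 \left|{\omega}\right|}}{11}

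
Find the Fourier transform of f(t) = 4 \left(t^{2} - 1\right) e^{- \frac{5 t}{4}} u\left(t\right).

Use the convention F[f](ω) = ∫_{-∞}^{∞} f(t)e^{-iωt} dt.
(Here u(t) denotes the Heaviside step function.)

F(ω) = \frac{16 \left(128 i \omega - \left(4 i \omega + 5\right)^{3} + 160\right)}{\left(4 i \omega + 5\right)^{4}}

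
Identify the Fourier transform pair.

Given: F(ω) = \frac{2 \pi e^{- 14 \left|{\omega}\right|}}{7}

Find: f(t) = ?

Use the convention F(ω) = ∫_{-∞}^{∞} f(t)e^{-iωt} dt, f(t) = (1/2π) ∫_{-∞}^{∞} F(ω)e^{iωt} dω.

f(t) = \frac{4}{t^{2} + 196}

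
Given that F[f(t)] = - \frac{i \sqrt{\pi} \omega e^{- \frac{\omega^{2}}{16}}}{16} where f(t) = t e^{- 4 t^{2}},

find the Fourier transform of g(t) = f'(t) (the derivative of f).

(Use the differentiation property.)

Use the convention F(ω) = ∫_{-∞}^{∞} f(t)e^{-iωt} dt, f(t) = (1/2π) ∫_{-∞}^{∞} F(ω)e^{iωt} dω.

F[g](ω) = \frac{\sqrt{\pi} \omega^{2} e^{- \frac{\omega^{2}}{16}}}{16}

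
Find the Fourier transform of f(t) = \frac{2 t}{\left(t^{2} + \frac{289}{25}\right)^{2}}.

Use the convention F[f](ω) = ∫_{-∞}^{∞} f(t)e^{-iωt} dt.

F(ω) = - \frac{5 i \pi \omega e^{- \frac{17 \left|{\omega}\right|}{5}}}{17}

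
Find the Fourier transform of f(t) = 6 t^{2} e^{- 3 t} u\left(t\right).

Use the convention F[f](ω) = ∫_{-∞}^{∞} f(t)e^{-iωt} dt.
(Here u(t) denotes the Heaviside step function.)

F(ω) = \frac{12}{\left(i \omega + 3\right)^{3}}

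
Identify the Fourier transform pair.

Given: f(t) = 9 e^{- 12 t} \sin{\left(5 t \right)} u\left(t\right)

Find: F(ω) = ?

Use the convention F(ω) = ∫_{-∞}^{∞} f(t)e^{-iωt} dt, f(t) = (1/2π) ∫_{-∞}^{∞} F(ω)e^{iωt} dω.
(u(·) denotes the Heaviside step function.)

F(ω) = \frac{45}{\left(i \omega + 12\right)^{2} + 25}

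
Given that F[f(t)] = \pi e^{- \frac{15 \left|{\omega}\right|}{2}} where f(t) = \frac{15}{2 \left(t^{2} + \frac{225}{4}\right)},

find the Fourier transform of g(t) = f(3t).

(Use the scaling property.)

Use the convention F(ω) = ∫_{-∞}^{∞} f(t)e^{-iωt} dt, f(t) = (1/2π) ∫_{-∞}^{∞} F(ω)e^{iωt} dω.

F[g](ω) = \frac{\pi e^{- \frac{5 \left|{\omega}\right|}{2}}}{3}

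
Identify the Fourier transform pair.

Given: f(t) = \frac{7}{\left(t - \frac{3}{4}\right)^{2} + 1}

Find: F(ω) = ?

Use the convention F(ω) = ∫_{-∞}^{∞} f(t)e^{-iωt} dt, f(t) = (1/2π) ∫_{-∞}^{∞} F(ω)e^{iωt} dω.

F(ω) = 7 \pi e^{- \frac{3 i \omega}{4} - \left|{\omega}\right|}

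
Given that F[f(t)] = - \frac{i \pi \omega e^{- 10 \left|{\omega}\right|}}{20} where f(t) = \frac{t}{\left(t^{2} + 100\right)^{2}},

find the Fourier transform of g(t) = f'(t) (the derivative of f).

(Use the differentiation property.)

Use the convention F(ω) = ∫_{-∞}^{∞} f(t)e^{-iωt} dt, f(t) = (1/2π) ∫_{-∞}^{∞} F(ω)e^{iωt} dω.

F[g](ω) = \frac{\pi \omega^{2} e^{- 10 \left|{\omega}\right|}}{20}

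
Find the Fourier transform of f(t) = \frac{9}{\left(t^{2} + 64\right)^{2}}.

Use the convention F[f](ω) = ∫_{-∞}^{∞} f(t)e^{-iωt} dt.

F(ω) = \frac{9 \pi \left(8 \left|{\omega}\right| + 1\right) e^{- 8 \left|{\omega}\right|}}{1024}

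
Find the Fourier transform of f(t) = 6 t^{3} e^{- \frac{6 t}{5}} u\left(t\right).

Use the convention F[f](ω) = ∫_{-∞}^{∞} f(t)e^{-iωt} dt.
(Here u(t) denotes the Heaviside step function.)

F(ω) = \frac{22500}{\left(5 i \omega + 6\right)^{4}}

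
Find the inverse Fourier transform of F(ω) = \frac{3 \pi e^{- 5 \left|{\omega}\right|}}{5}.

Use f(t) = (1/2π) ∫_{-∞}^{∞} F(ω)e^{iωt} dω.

f(t) = \frac{3}{t^{2} + 25}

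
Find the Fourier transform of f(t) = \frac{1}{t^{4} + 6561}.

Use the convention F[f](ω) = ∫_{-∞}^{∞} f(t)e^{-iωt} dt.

F(ω) = \frac{\pi e^{- \frac{9 \sqrt{2} \left|{\omega}\right|}{2}} \sin{\left(\frac{9 \sqrt{2} \left|{\omega}\right|}{2} + \frac{\pi}{4} \right)}}{729}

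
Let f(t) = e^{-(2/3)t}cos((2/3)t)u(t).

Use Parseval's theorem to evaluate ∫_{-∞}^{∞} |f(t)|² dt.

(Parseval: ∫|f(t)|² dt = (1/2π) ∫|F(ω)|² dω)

∫|f(t)|² dt = \frac{9}{16}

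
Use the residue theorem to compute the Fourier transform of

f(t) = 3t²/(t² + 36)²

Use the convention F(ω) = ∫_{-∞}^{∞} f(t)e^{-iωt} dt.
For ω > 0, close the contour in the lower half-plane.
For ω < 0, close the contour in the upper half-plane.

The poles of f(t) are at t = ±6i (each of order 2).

Let g(z) = f(z)e^{-iωz}; for large |z| the factor e^{-iωz} decays in the lower half-plane when ω > 0 and in the upper half-plane when ω < 0.

Case ω > 0 (lower half-plane, clockwise contour ⇒ F(ω) = -2πi·ΣRes):
  Res_{z = - 6 i} g(z) = \frac{i \left(1 - 6 \omega\right) e^{- 6 \omega}}{8} (pole of order 2)
  F(ω) = -2πi·ΣRes = \frac{\pi \left(1 - 6 \omega\right) e^{- 6 \omega}}{4}

Case ω < 0 (upper half-plane, counterclockwise contour ⇒ F(ω) = +2πi·ΣRes):
  Res_{z = 6 i} g(z) = \frac{i \left(- 6 \omega - 1\right) e^{6 \omega}}{8} (pole of order 2)
  F(ω) = 2πi·ΣRes = \frac{\pi \left(6 \omega + 1\right) e^{6 \omega}}{4}

Both cases combine into a single formula in |ω|:

F(ω) = \frac{\pi \left(1 - 6 \left|{\omega}\right|\right) e^{- 6 \left|{\omega}\right|}}{4}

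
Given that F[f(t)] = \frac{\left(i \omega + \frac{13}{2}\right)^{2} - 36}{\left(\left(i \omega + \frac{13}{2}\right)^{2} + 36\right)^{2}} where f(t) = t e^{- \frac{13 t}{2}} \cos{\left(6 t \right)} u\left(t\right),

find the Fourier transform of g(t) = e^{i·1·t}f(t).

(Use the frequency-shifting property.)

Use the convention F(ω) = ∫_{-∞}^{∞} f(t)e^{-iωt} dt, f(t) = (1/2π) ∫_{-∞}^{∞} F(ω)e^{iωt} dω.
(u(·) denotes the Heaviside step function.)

F[g](ω) = \frac{4 \left(\left(2 i \left(\omega - 1\right) + 13\right)^{2} - 144\right)}{\left(\left(2 i \left(\omega - 1\right) + 13\right)^{2} + 144\right)^{2}}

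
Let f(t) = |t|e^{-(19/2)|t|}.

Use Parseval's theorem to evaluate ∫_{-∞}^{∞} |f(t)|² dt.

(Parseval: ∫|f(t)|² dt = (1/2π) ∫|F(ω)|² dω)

∫|f(t)|² dt = \frac{4}{6859}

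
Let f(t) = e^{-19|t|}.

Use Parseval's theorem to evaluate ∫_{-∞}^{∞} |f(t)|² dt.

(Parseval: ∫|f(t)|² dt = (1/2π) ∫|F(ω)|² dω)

∫|f(t)|² dt = \frac{1}{19}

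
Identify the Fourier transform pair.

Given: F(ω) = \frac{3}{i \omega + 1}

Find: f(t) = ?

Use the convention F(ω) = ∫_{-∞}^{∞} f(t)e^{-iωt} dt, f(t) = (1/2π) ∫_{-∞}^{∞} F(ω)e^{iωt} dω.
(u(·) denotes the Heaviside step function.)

f(t) = 3 e^{- t} u\left(t\right)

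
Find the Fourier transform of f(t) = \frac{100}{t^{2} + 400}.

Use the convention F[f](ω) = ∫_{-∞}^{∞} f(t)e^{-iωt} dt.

F(ω) = 5 \pi e^{- 20 \left|{\omega}\right|}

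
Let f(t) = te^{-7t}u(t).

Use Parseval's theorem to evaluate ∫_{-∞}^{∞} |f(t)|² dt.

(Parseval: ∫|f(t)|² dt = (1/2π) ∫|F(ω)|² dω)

∫|f(t)|² dt = \frac{1}{1372}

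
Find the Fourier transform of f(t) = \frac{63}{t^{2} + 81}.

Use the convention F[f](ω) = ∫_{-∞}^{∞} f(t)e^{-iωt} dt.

F(ω) = 7 \pi e^{- 9 \left|{\omega}\right|}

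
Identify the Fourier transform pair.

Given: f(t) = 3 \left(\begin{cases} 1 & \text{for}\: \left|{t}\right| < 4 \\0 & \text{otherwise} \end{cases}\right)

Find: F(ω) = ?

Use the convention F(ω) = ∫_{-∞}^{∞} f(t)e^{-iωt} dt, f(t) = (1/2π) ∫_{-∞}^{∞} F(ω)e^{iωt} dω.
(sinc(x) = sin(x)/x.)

F(ω) = 24 \operatorname{sinc}{\left(4 \omega \right)}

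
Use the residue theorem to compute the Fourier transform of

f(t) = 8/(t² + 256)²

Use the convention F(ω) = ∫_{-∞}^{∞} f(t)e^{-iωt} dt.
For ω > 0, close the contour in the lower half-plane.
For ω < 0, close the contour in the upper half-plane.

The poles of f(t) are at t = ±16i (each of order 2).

Let g(z) = f(z)e^{-iωz}; for large |z| the factor e^{-iωz} decays in the lower half-plane when ω > 0 and in the upper half-plane when ω < 0.

Case ω > 0 (lower half-plane, clockwise contour ⇒ F(ω) = -2πi·ΣRes):
  Res_{z = - 16 i} g(z) = \frac{i \left(16 \omega + 1\right) e^{- 16 \omega}}{2048} (pole of order 2)
  F(ω) = -2πi·ΣRes = \frac{\pi \left(16 \omega + 1\right) e^{- 16 \omega}}{1024}

Case ω < 0 (upper half-plane, counterclockwise contour ⇒ F(ω) = +2πi·ΣRes):
  Res_{z = 16 i} g(z) = \frac{i \left(16 \omega - 1\right) e^{16 \omega}}{2048} (pole of order 2)
  F(ω) = 2πi·ΣRes = \frac{\pi \left(1 - 16 \omega\right) e^{16 \omega}}{1024}

Both cases combine into a single formula in |ω|:

F(ω) = \frac{\pi \left(16 \left|{\omega}\right| + 1\right) e^{- 16 \left|{\omega}\right|}}{1024}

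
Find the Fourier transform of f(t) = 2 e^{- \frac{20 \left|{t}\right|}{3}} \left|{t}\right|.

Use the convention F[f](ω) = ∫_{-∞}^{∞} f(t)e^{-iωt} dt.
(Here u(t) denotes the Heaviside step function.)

F(ω) = \frac{36 \left(400 - 9 \omega^{2}\right)}{\left(9 \omega^{2} + 400\right)^{2}}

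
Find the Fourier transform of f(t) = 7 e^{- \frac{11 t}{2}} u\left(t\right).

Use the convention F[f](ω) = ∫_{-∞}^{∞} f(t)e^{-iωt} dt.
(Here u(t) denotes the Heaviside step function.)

F(ω) = \frac{14}{2 i \omega + 11}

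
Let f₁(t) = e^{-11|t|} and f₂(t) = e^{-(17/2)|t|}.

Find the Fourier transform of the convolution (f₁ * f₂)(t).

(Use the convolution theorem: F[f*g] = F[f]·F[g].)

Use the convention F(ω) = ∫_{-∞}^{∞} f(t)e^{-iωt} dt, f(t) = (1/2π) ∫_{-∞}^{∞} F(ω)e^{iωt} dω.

F[f₁*f₂](ω) = \frac{1496}{\left(\omega^{2} + 121\right) \left(4 \omega^{2} + 289\right)}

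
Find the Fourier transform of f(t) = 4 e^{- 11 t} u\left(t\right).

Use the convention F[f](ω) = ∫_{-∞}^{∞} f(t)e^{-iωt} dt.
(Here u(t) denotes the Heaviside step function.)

F(ω) = \frac{4}{i \omega + 11}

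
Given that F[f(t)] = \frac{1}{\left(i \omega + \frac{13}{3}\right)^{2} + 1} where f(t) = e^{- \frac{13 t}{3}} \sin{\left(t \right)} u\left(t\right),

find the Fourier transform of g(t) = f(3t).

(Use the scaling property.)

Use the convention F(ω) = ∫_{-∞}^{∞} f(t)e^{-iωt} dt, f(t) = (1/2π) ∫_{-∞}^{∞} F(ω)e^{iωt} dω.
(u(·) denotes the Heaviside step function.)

F[g](ω) = \frac{3}{\left(i \omega + 13\right)^{2} + 9}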